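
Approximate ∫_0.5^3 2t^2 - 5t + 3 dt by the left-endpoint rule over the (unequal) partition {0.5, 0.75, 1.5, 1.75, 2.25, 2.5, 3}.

2.6875

Subinterval widths: 0.25, 0.75, 0.25, 0.5, 0.25, 0.5.
Left endpoints: 0.5, 0.75, 1.5, 1.75, 2.25, 2.5.
f(0.5) = 1, f(0.75) = 0.375, f(1.5) = 0, f(1.75) = 0.375, f(2.25) = 1.875, f(2.5) = 3.
Sum = Σ Δt_i · f(t_i).
Sum = 2.6875.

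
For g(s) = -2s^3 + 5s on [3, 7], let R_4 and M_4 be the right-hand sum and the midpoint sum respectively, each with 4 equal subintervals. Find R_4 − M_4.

-336

R_4 = -1386.
M_4 = -1050.
R_4 − M_4 = -336.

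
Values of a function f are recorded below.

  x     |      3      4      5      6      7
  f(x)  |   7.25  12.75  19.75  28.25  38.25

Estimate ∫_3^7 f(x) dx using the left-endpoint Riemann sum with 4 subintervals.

68

Δx = 1.
Sum = 1·[7.25 + 12.75 + 19.75 + 28.25] = 68.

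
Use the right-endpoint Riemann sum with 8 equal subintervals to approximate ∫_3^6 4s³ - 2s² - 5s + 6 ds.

Δs = (6 − 3)/8 = 0.375.
Right endpoints: 3.375, 3.75, 4.125, 4.5, 4.875, 5.25, 5.625, 6.
f(3.375) = 120.1171875, f(3.75) = 170.0625, f(4.125) = 232.1015625, f(4.5) = 307.5, f(4.875) = 397.5234375, f(5.25) = 503.4375, f(5.625) = 626.5078125, f(6) = 768.
Sum = Δs · [f(3.375) + f(3.75) + f(4.125) + ...].
Sum = 1171.96875.

1171.96875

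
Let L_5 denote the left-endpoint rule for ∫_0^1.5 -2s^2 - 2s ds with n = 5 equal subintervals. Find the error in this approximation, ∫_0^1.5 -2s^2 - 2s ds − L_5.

Exact integral: ∫_0^1.5 f(s) ds = -4.5.
L_5 = -3.42.
Error = -4.5 − (-3.42) = -1.08.

-1.08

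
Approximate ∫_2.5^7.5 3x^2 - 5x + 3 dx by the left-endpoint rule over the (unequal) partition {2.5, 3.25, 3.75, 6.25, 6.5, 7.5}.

201.734375

Subinterval widths: 0.75, 0.5, 2.5, 0.25, 1.
Left endpoints: 2.5, 3.25, 3.75, 6.25, 6.5.
f(2.5) = 9.25, f(3.25) = 18.4375, f(3.75) = 26.4375, f(6.25) = 88.9375, f(6.5) = 97.25.
Sum = Σ Δx_i · f(x_i).
Sum = 201.734375.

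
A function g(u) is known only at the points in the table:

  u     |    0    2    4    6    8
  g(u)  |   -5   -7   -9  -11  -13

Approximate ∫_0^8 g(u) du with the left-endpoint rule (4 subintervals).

-64

Δu = 2.
Sum = 2·[(-5) + (-7) + (-9) + (-11)] = -64.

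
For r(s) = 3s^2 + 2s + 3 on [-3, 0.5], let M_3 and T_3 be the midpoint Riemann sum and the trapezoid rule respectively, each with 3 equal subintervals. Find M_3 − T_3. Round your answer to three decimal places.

M_3 ≈ 27.68403.
T_3 ≈ 31.25694.
M_3 − T_3 ≈ -3.573.

-3.573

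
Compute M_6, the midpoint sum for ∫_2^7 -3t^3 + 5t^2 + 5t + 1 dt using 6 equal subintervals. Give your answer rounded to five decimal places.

Δt = (7 − 2)/6 = 5/6.
Midpoints: 29/12, 3.25, 49/12, 59/12, 5.75, 79/12.
f(29/12) = -11/192, f(3.25) = -32.921875, f(49/12) = -57293/576, f(59/12) = -210.109375, f(5.75) = -375.265625, f(79/12) = -348683/576.
Sum = Δt · [f(29/12) + f(3.25) + f(49/12) + ...].
Sum ≈ -1102.64468.

-1102.64468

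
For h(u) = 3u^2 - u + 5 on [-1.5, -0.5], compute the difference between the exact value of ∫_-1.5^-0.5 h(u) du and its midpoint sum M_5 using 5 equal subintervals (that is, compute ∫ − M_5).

0.01

Exact integral: ∫_-1.5^-0.5 h(u) du = 9.25.
M_5 = 9.24.
Error = 9.25 − 9.24 = 0.01.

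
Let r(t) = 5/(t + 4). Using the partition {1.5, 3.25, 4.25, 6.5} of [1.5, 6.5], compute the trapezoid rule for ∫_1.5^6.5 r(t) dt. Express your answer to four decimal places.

Subinterval widths: 1.75, 1, 2.25.
r(1.5) = 10/11, r(3.25) = 20/29, r(4.25) = 20/33, r(6.5) = 10/21.
On each subinterval the trapezoid contributes (Δt_i/2)·[r(t_{i-1}) + r(t_i)].
Sum ≈ 3.2643.

3.2643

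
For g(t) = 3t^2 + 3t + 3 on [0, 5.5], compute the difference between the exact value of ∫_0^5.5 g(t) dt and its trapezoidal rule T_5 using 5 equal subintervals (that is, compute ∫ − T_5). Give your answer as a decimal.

-3.3275

Exact integral: ∫_0^5.5 g(t) dt = 228.25.
T_5 = 231.5775.
Error = 228.25 − 231.5775 = -3.3275.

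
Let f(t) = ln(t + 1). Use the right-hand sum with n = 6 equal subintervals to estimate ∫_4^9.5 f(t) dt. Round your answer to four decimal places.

11.4750

Δt = (9.5 − 4)/6 = 11/12.
Right endpoints: 59/12, 35/6, 6.75, 23/3, 103/12, 9.5.
f(59/12) ≈ 1.7778, f(35/6) ≈ 1.9218, f(6.75) ≈ 2.0477, f(23/3) ≈ 2.1595, f(103/12) ≈ 2.2600, f(9.5) ≈ 2.3514.
Sum = Δt · [f(59/12) + f(35/6) + f(6.75) + ...].
Sum ≈ 11.4750.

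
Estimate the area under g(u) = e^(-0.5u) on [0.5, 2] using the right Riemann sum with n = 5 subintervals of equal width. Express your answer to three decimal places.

Δu = (2 − 0.5)/5 = 0.3.
Right endpoints: 0.8, 1.1, 1.4, 1.7, 2.
g(0.8) ≈ 0.670, g(1.1) ≈ 0.577, g(1.4) ≈ 0.497, g(1.7) ≈ 0.427, g(2) ≈ 0.368.
Sum = Δu · [g(0.8) + g(1.1) + g(1.4) + g(1.7) + g(2)].
Sum ≈ 0.762.

0.762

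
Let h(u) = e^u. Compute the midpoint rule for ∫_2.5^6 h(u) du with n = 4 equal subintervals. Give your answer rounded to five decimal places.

Δu = (6 − 2.5)/4 = 0.875.
Midpoints: 2.9375, 3.8125, 4.6875, 5.5625.
h(2.9375) ≈ 18.86862, h(3.8125) ≈ 45.26346, h(4.6875) ≈ 108.58139, h(5.5625) ≈ 260.47321.
Sum = Δu · [h(2.9375) + h(3.8125) + h(4.6875) + h(5.5625)].
Sum ≈ 379.03833.

379.03833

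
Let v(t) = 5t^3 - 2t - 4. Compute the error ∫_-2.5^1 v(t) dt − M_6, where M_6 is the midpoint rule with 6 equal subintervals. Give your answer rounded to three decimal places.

Exact integral: ∫_-2.5^1 v(t) dt = -56.328125.
M_6 ≈ -55.21159.
Error ≈ -56.328125 − (-55.21159) ≈ -1.117.

-1.117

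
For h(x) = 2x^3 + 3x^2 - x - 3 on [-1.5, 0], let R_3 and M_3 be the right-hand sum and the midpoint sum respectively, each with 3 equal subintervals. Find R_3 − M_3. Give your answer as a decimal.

-0.515625

R_3 = -3.
M_3 = -2.484375.
R_3 − M_3 = -0.515625.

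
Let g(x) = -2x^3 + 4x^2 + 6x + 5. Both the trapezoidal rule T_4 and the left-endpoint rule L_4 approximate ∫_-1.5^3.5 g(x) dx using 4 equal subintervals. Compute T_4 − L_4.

T_4 = 41.5625.
L_4 = 55.625.
T_4 − L_4 = -14.0625.

-14.0625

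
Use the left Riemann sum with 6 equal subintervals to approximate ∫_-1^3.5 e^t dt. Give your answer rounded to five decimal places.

21.98807

Δt = (3.5 − (-1))/6 = 0.75.
Left endpoints: -1, -0.25, 0.5, 1.25, 2, 2.75.
f(-1) ≈ 0.36788, f(-0.25) ≈ 0.77880, f(0.5) ≈ 1.64872, f(1.25) ≈ 3.49034, f(2) ≈ 7.38906, f(2.75) ≈ 15.64263.
Sum = Δt · [f(-1) + f(-0.25) + f(0.5) + ...].
Sum ≈ 21.98807.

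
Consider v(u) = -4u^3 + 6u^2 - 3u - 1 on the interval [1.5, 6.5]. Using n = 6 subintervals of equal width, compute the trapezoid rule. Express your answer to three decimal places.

-1326.806

Δu = (6.5 − 1.5)/6 = 5/6.
v(1.5) = -5.5, v(7/3) = -706/27, v(19/6) = -4177/54, v(4) = -173, v(29/6) = -17657/54, v(17/3) = -14936/27, v(6.5) = -865.5.
T_6 = (Δu/2)·[v(u_0) + 2v(u_1) + ... + 2v(u_{5}) + v(u_6)].
Sum ≈ -1326.806.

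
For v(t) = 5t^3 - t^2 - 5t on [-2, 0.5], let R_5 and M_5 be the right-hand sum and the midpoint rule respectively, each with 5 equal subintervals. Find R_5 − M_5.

R_5 = -6.5625.
M_5 = -12.6171875.
R_5 − M_5 = 6.0546875.

6.0546875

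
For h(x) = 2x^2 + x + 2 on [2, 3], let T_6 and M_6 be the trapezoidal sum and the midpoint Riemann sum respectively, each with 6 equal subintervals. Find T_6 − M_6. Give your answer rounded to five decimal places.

T_6 ≈ 17.1759259.
M_6 ≈ 17.1620370.
T_6 − M_6 ≈ 0.01389.

0.01389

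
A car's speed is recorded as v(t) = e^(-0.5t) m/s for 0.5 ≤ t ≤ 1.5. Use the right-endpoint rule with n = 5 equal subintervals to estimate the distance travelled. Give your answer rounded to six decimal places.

Δt = (1.5 − 0.5)/5 = 0.2.
Right endpoints: 0.7, 0.9, 1.1, 1.3, 1.5.
v(0.7) ≈ 0.704688, v(0.9) ≈ 0.637628, v(1.1) ≈ 0.576950, v(1.3) ≈ 0.522046, v(1.5) ≈ 0.472367.
Sum = Δt · [v(0.7) + v(0.9) + v(1.1) + v(1.3) + v(1.5)].
Sum ≈ 0.582736.

0.582736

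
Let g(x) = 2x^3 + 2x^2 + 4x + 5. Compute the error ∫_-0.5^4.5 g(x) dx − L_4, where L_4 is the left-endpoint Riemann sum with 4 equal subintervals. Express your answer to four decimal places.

Exact integral: ∫_-0.5^4.5 g(x) dx ≈ 330.833333.
L_4 = 197.5.
Error ≈ 330.833333 − 197.5 ≈ 133.3333.

133.3333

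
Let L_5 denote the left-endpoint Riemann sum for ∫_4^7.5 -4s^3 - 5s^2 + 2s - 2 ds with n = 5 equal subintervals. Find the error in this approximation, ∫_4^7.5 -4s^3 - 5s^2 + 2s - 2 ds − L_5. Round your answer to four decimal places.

-547.8608

Exact integral: ∫_4^7.5 f(s) ds ≈ -3471.270833.
L_5 = -2923.41.
Error ≈ -3471.270833 − (-2923.41) ≈ -547.8608.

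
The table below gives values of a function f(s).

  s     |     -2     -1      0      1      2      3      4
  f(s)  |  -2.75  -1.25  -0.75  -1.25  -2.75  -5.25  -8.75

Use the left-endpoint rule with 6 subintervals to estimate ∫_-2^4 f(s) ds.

Δs = 1.
Sum = 1·[(-2.75) + (-1.25) + (-0.75) + (-1.25) + (-2.75) + (-5.25)] = -14.

-14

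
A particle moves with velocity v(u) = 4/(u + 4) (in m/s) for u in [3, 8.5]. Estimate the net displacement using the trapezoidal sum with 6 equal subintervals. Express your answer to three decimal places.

Δu = (8.5 − 3)/6 = 11/12.
v(3) = 4/7, v(47/12) = 48/95, v(29/6) = 24/53, v(5.75) = 16/39, v(20/3) = 0.375, v(91/12) = 48/139, v(8.5) = 0.32.
T_6 = (Δu/2)·[v(u_0) + 2v(u_1) + ... + 2v(u_{5}) + v(u_6)].
Sum ≈ 2.323.

2.323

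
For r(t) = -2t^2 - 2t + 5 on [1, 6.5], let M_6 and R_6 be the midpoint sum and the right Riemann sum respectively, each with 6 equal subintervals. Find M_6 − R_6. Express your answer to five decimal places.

45.16493

M_6 ≈ -195.3964120.
R_6 ≈ -240.5613426.
M_6 − R_6 ≈ 45.16493.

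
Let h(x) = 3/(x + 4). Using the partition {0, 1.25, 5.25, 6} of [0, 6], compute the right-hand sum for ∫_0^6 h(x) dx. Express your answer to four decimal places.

2.2366

Subinterval widths: 1.25, 4, 0.75.
Right endpoints: 1.25, 5.25, 6.
h(1.25) = 4/7, h(5.25) = 12/37, h(6) = 0.3.
Sum = Σ Δx_i · h(x_i).
Sum ≈ 2.2366.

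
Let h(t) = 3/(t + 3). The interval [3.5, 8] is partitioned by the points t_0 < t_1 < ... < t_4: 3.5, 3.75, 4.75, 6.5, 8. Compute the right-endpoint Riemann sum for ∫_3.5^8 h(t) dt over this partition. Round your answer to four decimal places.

1.4599

Subinterval widths: 0.25, 1, 1.75, 1.5.
Right endpoints: 3.75, 4.75, 6.5, 8.
h(3.75) = 4/9, h(4.75) = 12/31, h(6.5) = 6/19, h(8) = 3/11.
Sum = Σ Δt_i · h(t_i).
Sum ≈ 1.4599.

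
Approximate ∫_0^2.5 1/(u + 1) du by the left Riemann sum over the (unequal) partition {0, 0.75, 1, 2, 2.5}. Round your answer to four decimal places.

Subinterval widths: 0.75, 0.25, 1, 0.5.
Left endpoints: 0, 0.75, 1, 2.
f(0) = 1, f(0.75) = 4/7, f(1) = 0.5, f(2) = 1/3.
Sum = Σ Δu_i · f(u_i).
Sum ≈ 1.5595.

1.5595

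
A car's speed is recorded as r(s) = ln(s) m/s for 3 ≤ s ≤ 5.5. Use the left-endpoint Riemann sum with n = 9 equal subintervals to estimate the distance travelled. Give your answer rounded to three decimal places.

Δs = (5.5 − 3)/9 = 5/18.
Left endpoints: 3, 59/18, 32/9, 23/6, 37/9, 79/18, 14/3, 89/18, 47/9.
r(3) ≈ 1.099, r(59/18) ≈ 1.187, r(32/9) ≈ 1.269, r(23/6) ≈ 1.344, r(37/9) ≈ 1.414, r(79/18) ≈ 1.479, r(14/3) ≈ 1.540, r(89/18) ≈ 1.598, r(47/9) ≈ 1.653.
Sum = Δs · [r(3) + r(59/18) + r(32/9) + ...].
Sum ≈ 3.495.

3.495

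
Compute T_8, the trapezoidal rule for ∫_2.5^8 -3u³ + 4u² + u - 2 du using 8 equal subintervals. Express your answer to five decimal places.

-2381.73364

Δu = (8 − 2.5)/8 = 0.6875.
f(2.5) = -21.375, f(3.1875) = -226625/4096, f(3.875) = -57661/512, f(4.5625) = -815499/4096, f(5.25) = -320.609375, f(5.9375) = -1978397/4096, f(6.625) = -354375/512, f(7.3125) = -3906983/4096, f(8) = -1274.
T_8 = (Δu/2)·[f(u_0) + 2f(u_1) + ... + 2f(u_{7}) + f(u_8)].
Sum ≈ -2381.73364.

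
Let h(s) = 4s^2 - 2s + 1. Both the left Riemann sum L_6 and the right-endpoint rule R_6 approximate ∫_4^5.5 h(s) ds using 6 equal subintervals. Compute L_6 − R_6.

L_6 = 117.0625.
R_6 = 130.5625.
L_6 − R_6 = -13.5.

-13.5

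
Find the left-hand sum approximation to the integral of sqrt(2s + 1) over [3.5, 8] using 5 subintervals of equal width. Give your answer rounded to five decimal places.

15.23171

Δs = (8 − 3.5)/5 = 0.9.
Left endpoints: 3.5, 4.4, 5.3, 6.2, 7.1.
f(3.5) ≈ 2.82843, f(4.4) ≈ 3.13050, f(5.3) ≈ 3.40588, f(6.2) ≈ 3.66060, f(7.1) ≈ 3.89872.
Sum = Δs · [f(3.5) + f(4.4) + f(5.3) + f(6.2) + f(7.1)].
Sum ≈ 15.23171.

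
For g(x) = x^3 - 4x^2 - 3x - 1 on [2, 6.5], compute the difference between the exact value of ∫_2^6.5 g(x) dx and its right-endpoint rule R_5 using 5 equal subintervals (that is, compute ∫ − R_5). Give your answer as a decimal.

Exact integral: ∫_2^6.5 g(x) dx = 24.890625.
R_5 = 75.2625.
Error = 24.890625 − 75.2625 = -50.371875.

-50.371875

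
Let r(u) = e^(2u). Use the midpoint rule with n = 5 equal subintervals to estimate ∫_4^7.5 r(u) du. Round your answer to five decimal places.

Δu = (7.5 − 4)/5 = 0.7.
Midpoints: 4.35, 5.05, 5.75, 6.45, 7.15.
r(4.35) ≈ 6002.91222, r(5.05) ≈ 24343.00942, r(5.75) ≈ 98715.77101, r(6.45) ≈ 400312.19133, r(7.15) ≈ 1623345.98501.
Sum = Δu · [r(4.35) + r(5.05) + r(5.75) + r(6.45) + r(7.15)].
Sum ≈ 1506903.90829.

1506903.90829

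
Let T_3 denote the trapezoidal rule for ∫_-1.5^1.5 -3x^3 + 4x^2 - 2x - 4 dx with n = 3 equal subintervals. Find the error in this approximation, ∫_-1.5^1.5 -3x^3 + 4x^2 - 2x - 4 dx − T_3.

Exact integral: ∫_-1.5^1.5 f(x) dx = -3.
T_3 = -1.
Error = -3 − (-1) = -2.

-2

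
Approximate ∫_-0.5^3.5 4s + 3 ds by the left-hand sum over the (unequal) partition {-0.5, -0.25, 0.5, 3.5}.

Subinterval widths: 0.25, 0.75, 3.
Left endpoints: -0.5, -0.25, 0.5.
f(-0.5) = 1, f(-0.25) = 2, f(0.5) = 5.
Sum = Σ Δs_i · f(s_i).
Sum = 16.75.

16.75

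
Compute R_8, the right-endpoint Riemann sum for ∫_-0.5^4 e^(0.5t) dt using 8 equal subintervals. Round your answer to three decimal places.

Δt = (4 − (-0.5))/8 = 0.5625.
Right endpoints: 0.0625, 0.625, 1.1875, 1.75, 2.3125, 2.875, 3.4375, 4.
f(0.0625) ≈ 1.032, f(0.625) ≈ 1.367, f(1.1875) ≈ 1.811, f(1.75) ≈ 2.399, f(2.3125) ≈ 3.178, f(2.875) ≈ 4.210, f(3.4375) ≈ 5.578, f(4) ≈ 7.389.
Sum = Δt · [f(0.0625) + f(0.625) + f(1.1875) + ...].
Sum ≈ 15.167.

15.167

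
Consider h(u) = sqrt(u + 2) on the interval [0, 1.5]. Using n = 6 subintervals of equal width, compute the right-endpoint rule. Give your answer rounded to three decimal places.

Δu = (1.5 − 0)/6 = 0.25.
Right endpoints: 0.25, 0.5, 0.75, 1, 1.25, 1.5.
h(0.25) ≈ 1.500, h(0.5) ≈ 1.581, h(0.75) ≈ 1.658, h(1) ≈ 1.732, h(1.25) ≈ 1.803, h(1.5) ≈ 1.871.
Sum = Δu · [h(0.25) + h(0.5) + h(0.75) + ...].
Sum ≈ 2.536.

2.536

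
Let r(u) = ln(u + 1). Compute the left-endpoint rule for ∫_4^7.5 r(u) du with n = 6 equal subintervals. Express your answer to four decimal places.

Δu = (7.5 − 4)/6 = 7/12.
Left endpoints: 4, 55/12, 31/6, 5.75, 19/3, 83/12.
r(4) ≈ 1.6094, r(55/12) ≈ 1.7198, r(31/6) ≈ 1.8192, r(5.75) ≈ 1.9095, r(19/3) ≈ 1.9924, r(83/12) ≈ 2.0690.
Sum = Δu · [r(4) + r(55/12) + r(31/6) + ...].
Sum ≈ 6.4863.

6.4863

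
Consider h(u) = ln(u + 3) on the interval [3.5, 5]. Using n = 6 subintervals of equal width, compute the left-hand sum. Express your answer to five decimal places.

Δu = (5 − 3.5)/6 = 0.25.
Left endpoints: 3.5, 3.75, 4, 4.25, 4.5, 4.75.
h(3.5) ≈ 1.87180, h(3.75) ≈ 1.90954, h(4) ≈ 1.94591, h(4.25) ≈ 1.98100, h(4.5) ≈ 2.01490, h(4.75) ≈ 2.04769.
Sum = Δu · [h(3.5) + h(3.75) + h(4) + ...].
Sum ≈ 2.94271.

2.94271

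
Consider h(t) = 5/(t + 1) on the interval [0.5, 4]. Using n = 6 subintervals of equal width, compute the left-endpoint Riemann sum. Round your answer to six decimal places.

Δt = (4 − 0.5)/6 = 7/12.
Left endpoints: 0.5, 13/12, 5/3, 2.25, 17/6, 41/12.
h(0.5) = 10/3, h(13/12) = 2.4, h(5/3) = 1.875, h(2.25) = 20/13, h(17/6) = 30/23, h(41/12) = 60/53.
Sum = Δt · [h(0.5) + h(13/12) + h(5/3) + ...].
Sum ≈ 6.756877.

6.756877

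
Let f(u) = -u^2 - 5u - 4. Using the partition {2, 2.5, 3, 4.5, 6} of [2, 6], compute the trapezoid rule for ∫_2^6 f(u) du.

Subinterval widths: 0.5, 0.5, 1.5, 1.5.
f(2) = -18, f(2.5) = -22.75, f(3) = -28, f(4.5) = -46.75, f(6) = -70.
On each subinterval the trapezoid contributes (Δu_i/2)·[f(u_{i-1}) + f(u_i)].
Sum = -166.5.

-166.5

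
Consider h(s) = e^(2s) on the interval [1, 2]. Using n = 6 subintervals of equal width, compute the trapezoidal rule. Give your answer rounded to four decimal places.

23.8227

Δs = (2 − 1)/6 = 1/6.
h(1) ≈ 7.3891, h(7/6) ≈ 10.3123, h(4/3) ≈ 14.3919, h(1.5) ≈ 20.0855, h(5/3) ≈ 28.0316, h(11/6) ≈ 39.1213, h(2) ≈ 54.5982.
T_6 = (Δs/2)·[h(s_0) + 2h(s_1) + ... + 2h(s_{5}) + h(s_6)].
Sum ≈ 23.8227.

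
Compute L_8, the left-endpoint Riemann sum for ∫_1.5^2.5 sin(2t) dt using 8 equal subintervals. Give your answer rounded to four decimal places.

-0.5648

Δt = (2.5 − 1.5)/8 = 0.125.
Left endpoints: 1.5, 1.625, 1.75, 1.875, 2, 2.125, 2.25, 2.375.
f(1.5) ≈ 0.1411, f(1.625) ≈ -0.1082, f(1.75) ≈ -0.3508, f(1.875) ≈ -0.5716, f(2) ≈ -0.7568, f(2.125) ≈ -0.8950, f(2.25) ≈ -0.9775, f(2.375) ≈ -0.9993.
Sum = Δt · [f(1.5) + f(1.625) + f(1.75) + ...].
Sum ≈ -0.5648.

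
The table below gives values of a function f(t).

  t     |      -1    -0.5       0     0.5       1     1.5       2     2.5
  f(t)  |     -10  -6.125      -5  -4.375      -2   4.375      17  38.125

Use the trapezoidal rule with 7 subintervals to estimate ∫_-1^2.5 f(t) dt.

Δt = 0.5.
T_7 = (0.5/2)·[(-10) + 2·(-6.125) + 2·(-5) + 2·(-4.375) + 2·(-2) + 2·4.375 + 2·17 + 38.125] = 8.96875.

8.96875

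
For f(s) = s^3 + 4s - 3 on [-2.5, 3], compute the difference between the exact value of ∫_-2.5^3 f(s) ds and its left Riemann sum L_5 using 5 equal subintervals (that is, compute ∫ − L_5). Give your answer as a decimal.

Exact integral: ∫_-2.5^3 f(s) ds = -0.515625.
L_5 = -35.2275.
Error = -0.515625 − (-35.2275) = 34.711875.

34.711875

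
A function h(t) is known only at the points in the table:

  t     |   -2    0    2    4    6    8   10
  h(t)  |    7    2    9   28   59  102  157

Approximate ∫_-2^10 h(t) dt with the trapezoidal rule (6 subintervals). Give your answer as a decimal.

Δt = 2.
T_6 = (2/2)·[7 + 2·2 + 2·9 + 2·28 + 2·59 + 2·102 + 157] = 564.

564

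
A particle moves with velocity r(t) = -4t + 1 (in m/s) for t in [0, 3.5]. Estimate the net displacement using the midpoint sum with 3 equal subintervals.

-21

Δt = (3.5 − 0)/3 = 7/6.
Midpoints: 7/12, 1.75, 35/12.
r(7/12) = -4/3, r(1.75) = -6, r(35/12) = -32/3.
Sum = Δt · [r(7/12) + r(1.75) + r(35/12)].
Sum = -21.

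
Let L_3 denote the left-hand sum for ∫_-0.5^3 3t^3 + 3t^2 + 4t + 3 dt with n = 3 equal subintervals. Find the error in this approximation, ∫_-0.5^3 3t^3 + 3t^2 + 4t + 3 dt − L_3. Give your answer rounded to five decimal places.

59.63368

Exact integral: ∫_-0.5^3 f(t) dt = 115.828125.
L_3 ≈ 56.1944444.
Error ≈ 115.828125 − 56.1944444 ≈ 59.63368.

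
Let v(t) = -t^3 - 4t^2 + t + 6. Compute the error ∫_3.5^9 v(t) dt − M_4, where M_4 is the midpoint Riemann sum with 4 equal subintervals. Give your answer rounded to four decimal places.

Exact integral: ∫_3.5^9 v(t) dt ≈ -2450.192708.
M_4 ≈ -2430.479004.
Error ≈ -2450.192708 − (-2430.479004) ≈ -19.7137.

-19.7137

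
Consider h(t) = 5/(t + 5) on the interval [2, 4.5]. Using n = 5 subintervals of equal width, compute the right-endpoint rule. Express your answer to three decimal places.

Δt = (4.5 − 2)/5 = 0.5.
Right endpoints: 2.5, 3, 3.5, 4, 4.5.
h(2.5) = 2/3, h(3) = 0.625, h(3.5) = 10/17, h(4) = 5/9, h(4.5) = 10/19.
Sum = Δt · [h(2.5) + h(3) + h(3.5) + h(4) + h(4.5)].
Sum ≈ 1.481.

1.481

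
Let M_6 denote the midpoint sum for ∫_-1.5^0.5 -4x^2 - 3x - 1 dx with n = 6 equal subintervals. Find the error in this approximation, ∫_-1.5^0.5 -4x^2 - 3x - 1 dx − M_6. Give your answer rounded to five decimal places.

Exact integral: ∫_-1.5^0.5 f(x) dx ≈ -3.6666667.
M_6 ≈ -3.5925926.
Error ≈ -3.6666667 − (-3.5925926) ≈ -0.07407.

-0.07407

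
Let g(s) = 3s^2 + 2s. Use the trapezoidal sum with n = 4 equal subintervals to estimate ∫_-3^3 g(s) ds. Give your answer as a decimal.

Δs = (3 − (-3))/4 = 1.5.
g(-3) = 21, g(-1.5) = 3.75, g(0) = 0, g(1.5) = 9.75, g(3) = 33.
T_4 = (Δs/2)·[g(s_0) + 2g(s_1) + 2g(s_2) + 2g(s_3) + g(s_4)].
Sum = 60.75.

60.75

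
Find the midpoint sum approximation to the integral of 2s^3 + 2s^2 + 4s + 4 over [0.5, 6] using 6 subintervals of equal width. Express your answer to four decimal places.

877.1052

Δs = (6 − 0.5)/6 = 11/12.
Midpoints: 23/24, 1.875, 67/24, 89/24, 4.625, 133/24.
f(23/24) = 79007/6912, f(1.875) = 31.71484375, f(67/24) = 513331/6912, f(89/24) = 1025249/6912, f(4.625) = 263.14453125, f(133/24) = 2958037/6912.
Sum = Δs · [f(23/24) + f(1.875) + f(67/24) + ...].
Sum ≈ 877.1052.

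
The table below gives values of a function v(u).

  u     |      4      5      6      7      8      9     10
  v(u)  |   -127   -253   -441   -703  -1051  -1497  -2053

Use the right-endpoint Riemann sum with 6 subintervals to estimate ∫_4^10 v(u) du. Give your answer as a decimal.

-5998

Δu = 1.
Sum = 1·[(-253) + (-441) + (-703) + (-1051) + (-1497) + (-2053)] = -5998.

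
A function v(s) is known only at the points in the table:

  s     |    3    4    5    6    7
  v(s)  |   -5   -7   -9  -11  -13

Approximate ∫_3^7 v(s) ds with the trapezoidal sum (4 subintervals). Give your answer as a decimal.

Δs = 1.
T_4 = (1/2)·[(-5) + 2·(-7) + 2·(-9) + 2·(-11) + (-13)] = -36.

-36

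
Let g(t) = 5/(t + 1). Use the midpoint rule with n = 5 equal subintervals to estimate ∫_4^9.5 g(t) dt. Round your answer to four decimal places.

Δt = (9.5 − 4)/5 = 1.1.
Midpoints: 4.55, 5.65, 6.75, 7.85, 8.95.
g(4.55) = 100/111, g(5.65) = 100/133, g(6.75) = 20/31, g(7.85) = 100/177, g(8.95) = 100/199.
Sum = Δt · [g(4.55) + g(5.65) + g(6.75) + g(7.85) + g(8.95)].
Sum ≈ 3.7020.

3.7020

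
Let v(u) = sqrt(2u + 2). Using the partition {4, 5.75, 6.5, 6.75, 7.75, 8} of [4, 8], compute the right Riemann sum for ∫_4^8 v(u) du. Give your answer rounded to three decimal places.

Subinterval widths: 1.75, 0.75, 0.25, 1, 0.25.
Right endpoints: 5.75, 6.5, 6.75, 7.75, 8.
v(5.75) ≈ 3.674, v(6.5) ≈ 3.873, v(6.75) ≈ 3.937, v(7.75) ≈ 4.183, v(8) ≈ 4.243.
Sum = Σ Δu_i · v(u_i).
Sum ≈ 15.563.

15.563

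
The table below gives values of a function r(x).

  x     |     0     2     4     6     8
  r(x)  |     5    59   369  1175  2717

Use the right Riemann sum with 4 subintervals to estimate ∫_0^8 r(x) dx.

Δx = 2.
Sum = 2·[59 + 369 + 1175 + 2717] = 8640.

8640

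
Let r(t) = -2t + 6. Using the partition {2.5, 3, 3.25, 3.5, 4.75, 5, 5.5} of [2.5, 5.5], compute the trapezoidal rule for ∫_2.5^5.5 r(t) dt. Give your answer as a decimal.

-6

Subinterval widths: 0.5, 0.25, 0.25, 1.25, 0.25, 0.5.
r(2.5) = 1, r(3) = 0, r(3.25) = -0.5, r(3.5) = -1, r(4.75) = -3.5, r(5) = -4, r(5.5) = -5.
On each subinterval the trapezoid contributes (Δt_i/2)·[r(t_{i-1}) + r(t_i)].
Sum = -6.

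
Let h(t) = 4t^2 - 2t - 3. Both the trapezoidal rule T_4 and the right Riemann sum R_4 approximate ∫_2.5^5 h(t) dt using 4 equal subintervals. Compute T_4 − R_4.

-21.875

T_4 = 120.234375.
R_4 = 142.109375.
T_4 − R_4 = -21.875.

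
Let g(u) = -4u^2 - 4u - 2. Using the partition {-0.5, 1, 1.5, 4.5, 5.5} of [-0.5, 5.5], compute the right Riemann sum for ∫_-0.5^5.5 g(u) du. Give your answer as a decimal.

-471.5

Subinterval widths: 1.5, 0.5, 3, 1.
Right endpoints: 1, 1.5, 4.5, 5.5.
g(1) = -10, g(1.5) = -17, g(4.5) = -101, g(5.5) = -145.
Sum = Σ Δu_i · g(u_i).
Sum = -471.5.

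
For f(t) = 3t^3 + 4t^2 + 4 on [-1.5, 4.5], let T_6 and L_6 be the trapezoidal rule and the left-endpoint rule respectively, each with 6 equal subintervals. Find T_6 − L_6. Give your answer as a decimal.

177.75

T_6 = 471.25.
L_6 = 293.5.
T_6 − L_6 = 177.75.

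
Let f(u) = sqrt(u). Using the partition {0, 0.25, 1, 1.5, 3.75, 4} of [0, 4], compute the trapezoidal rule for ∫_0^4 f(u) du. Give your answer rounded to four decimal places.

5.2296

Subinterval widths: 0.25, 0.75, 0.5, 2.25, 0.25.
f(0) ≈ 0.0000, f(0.25) ≈ 0.5000, f(1) ≈ 1.0000, f(1.5) ≈ 1.2247, f(3.75) ≈ 1.9365, f(4) ≈ 2.0000.
On each subinterval the trapezoid contributes (Δu_i/2)·[f(u_{i-1}) + f(u_i)].
Sum ≈ 5.2296.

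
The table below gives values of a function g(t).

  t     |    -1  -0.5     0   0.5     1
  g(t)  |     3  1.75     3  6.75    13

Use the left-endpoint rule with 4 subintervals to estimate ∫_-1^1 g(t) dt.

Δt = 0.5.
Sum = 0.5·[3 + 1.75 + 3 + 6.75] = 7.25.

7.25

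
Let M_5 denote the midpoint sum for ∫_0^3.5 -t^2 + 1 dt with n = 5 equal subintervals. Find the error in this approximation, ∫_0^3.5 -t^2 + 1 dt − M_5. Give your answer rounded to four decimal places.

Exact integral: ∫_0^3.5 f(t) dt ≈ -10.791667.
M_5 = -10.64875.
Error ≈ -10.791667 − (-10.64875) ≈ -0.1429.

-0.1429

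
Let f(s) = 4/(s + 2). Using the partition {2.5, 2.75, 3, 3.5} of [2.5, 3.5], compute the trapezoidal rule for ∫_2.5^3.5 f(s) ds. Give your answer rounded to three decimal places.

Subinterval widths: 0.25, 0.25, 0.5.
f(2.5) = 8/9, f(2.75) = 16/19, f(3) = 0.8, f(3.5) = 8/11.
On each subinterval the trapezoid contributes (Δs_i/2)·[f(s_{i-1}) + f(s_i)].
Sum ≈ 0.803.

0.803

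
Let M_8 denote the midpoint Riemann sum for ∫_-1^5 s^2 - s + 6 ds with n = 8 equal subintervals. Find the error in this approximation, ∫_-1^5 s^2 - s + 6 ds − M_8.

Exact integral: ∫_-1^5 f(s) ds = 66.
M_8 = 65.71875.
Error = 66 − 65.71875 = 0.28125.

0.28125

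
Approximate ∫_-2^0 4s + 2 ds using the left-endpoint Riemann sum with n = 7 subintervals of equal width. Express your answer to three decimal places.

-5.143

Δs = (0 − (-2))/7 = 2/7.
Left endpoints: -2, -12/7, -10/7, -8/7, -6/7, -4/7, -2/7.
f(-2) = -6, f(-12/7) = -34/7, f(-10/7) = -26/7, f(-8/7) = -18/7, f(-6/7) = -10/7, f(-4/7) = -2/7, f(-2/7) = 6/7.
Sum = Δs · [f(-2) + f(-12/7) + f(-10/7) + ...].
Sum ≈ -5.143.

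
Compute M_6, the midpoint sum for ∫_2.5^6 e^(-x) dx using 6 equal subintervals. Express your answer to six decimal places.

0.078489

Δx = (6 − 2.5)/6 = 7/12.
Midpoints: 67/24, 3.375, 95/24, 109/24, 5.125, 137/24.
f(67/24) ≈ 0.061319, f(3.375) ≈ 0.034218, f(95/24) ≈ 0.019095, f(109/24) ≈ 0.010656, f(5.125) ≈ 0.005946, f(137/24) ≈ 0.003318.
Sum = Δx · [f(67/24) + f(3.375) + f(95/24) + ...].
Sum ≈ 0.078489.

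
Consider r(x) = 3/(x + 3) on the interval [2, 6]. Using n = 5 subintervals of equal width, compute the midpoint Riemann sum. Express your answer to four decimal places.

1.7612

Δx = (6 − 2)/5 = 0.8.
Midpoints: 2.4, 3.2, 4, 4.8, 5.6.
r(2.4) = 5/9, r(3.2) = 15/31, r(4) = 3/7, r(4.8) = 5/13, r(5.6) = 15/43.
Sum = Δx · [r(2.4) + r(3.2) + r(4) + r(4.8) + r(5.6)].
Sum ≈ 1.7612.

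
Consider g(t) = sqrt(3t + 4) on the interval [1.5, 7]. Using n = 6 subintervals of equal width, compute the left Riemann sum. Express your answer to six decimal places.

21.300384

Δt = (7 − 1.5)/6 = 11/12.
Left endpoints: 1.5, 29/12, 10/3, 4.25, 31/6, 73/12.
g(1.5) ≈ 2.915476, g(29/12) ≈ 3.354102, g(10/3) ≈ 3.741657, g(4.25) ≈ 4.092676, g(31/6) ≈ 4.415880, g(73/12) ≈ 4.716991.
Sum = Δt · [g(1.5) + g(29/12) + g(10/3) + ...].
Sum ≈ 21.300384.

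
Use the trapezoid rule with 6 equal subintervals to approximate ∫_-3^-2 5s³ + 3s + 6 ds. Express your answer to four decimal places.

-82.9236

Δs = (-2 − (-3))/6 = 1/6.
f(-3) = -138, f(-17/6) = -25105/216, f(-8/3) = -2614/27, f(-2.5) = -79.625, f(-7/3) = -1742/27, f(-13/6) = -11093/216, f(-2) = -40.
T_6 = (Δs/2)·[f(s_0) + 2f(s_1) + ... + 2f(s_{5}) + f(s_6)].
Sum ≈ -82.9236.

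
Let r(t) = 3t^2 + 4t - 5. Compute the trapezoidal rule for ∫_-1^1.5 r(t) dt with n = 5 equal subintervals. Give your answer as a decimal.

Δt = (1.5 − (-1))/5 = 0.5.
r(-1) = -6, r(-0.5) = -6.25, r(0) = -5, r(0.5) = -2.25, r(1) = 2, r(1.5) = 7.75.
T_5 = (Δt/2)·[r(t_0) + 2r(t_1) + ... + 2r(t_{4}) + r(t_5)].
Sum = -5.3125.

-5.3125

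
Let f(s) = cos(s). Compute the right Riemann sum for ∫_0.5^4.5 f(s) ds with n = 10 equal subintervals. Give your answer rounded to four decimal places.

Δs = (4.5 − 0.5)/10 = 0.4.
Right endpoints: 0.9, 1.3, 1.7, 2.1, 2.5, 2.9, 3.3, 3.7, 4.1, 4.5.
f(0.9) ≈ 0.6216, f(1.3) ≈ 0.2675, f(1.7) ≈ -0.1288, f(2.1) ≈ -0.5048, f(2.5) ≈ -0.8011, f(2.9) ≈ -0.9710, f(3.3) ≈ -0.9875, f(3.7) ≈ -0.8481, f(4.1) ≈ -0.5748, f(4.5) ≈ -0.2108.
Sum = Δs · [f(0.9) + f(1.3) + f(1.7) + ...].
Sum ≈ -1.6552.

-1.6552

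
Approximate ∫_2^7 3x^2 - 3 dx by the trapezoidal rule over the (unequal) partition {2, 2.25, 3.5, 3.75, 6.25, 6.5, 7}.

Subinterval widths: 0.25, 1.25, 0.25, 2.5, 0.25, 0.5.
f(2) = 9, f(2.25) = 12.1875, f(3.5) = 33.75, f(3.75) = 39.1875, f(6.25) = 114.1875, f(6.5) = 123.75, f(7) = 144.
On each subinterval the trapezoid contributes (Δx_i/2)·[f(x_{i-1}) + f(x_i)].
Sum = 328.875.

328.875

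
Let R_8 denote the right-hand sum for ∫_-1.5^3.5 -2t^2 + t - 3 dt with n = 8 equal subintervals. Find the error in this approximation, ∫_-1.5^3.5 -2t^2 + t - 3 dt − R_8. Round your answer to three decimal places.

Exact integral: ∫_-1.5^3.5 f(t) dt ≈ -40.83333.
R_8 = -46.171875.
Error ≈ -40.83333 − (-46.171875) ≈ 5.339.

5.339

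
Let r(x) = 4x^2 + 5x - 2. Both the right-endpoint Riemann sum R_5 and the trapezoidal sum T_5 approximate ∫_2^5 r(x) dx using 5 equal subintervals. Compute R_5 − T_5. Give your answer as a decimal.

R_5 = 232.92.
T_5 = 203.22.
R_5 − T_5 = 29.7.

29.7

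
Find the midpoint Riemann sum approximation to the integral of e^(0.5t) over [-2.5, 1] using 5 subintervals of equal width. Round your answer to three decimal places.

Δt = (1 − (-2.5))/5 = 0.7.
Midpoints: -2.15, -1.45, -0.75, -0.05, 0.65.
f(-2.15) ≈ 0.341, f(-1.45) ≈ 0.484, f(-0.75) ≈ 0.687, f(-0.05) ≈ 0.975, f(0.65) ≈ 1.384.
Sum = Δt · [f(-2.15) + f(-1.45) + f(-0.75) + f(-0.05) + f(0.65)].
Sum ≈ 2.711.

2.711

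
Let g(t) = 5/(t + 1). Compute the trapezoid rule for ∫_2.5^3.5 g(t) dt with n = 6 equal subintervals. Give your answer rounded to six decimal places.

Δt = (3.5 − 2.5)/6 = 1/6.
g(2.5) = 10/7, g(8/3) = 15/11, g(17/6) = 30/23, g(3) = 1.25, g(19/6) = 1.2, g(10/3) = 15/13, g(3.5) = 10/9.
T_6 = (Δt/2)·[g(t_0) + 2g(t_1) + ... + 2g(t_{5}) + g(t_6)].
Sum ≈ 1.256945.

1.256945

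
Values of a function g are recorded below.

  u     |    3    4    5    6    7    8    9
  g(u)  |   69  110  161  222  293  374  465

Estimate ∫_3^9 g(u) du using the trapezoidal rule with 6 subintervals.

Δu = 1.
T_6 = (1/2)·[69 + 2·110 + 2·161 + 2·222 + 2·293 + 2·374 + 465] = 1427.

1427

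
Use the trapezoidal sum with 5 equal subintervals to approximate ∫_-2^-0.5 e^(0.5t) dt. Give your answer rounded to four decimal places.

Δt = (-0.5 − (-2))/5 = 0.3.
f(-2) ≈ 0.3679, f(-1.7) ≈ 0.4274, f(-1.4) ≈ 0.4966, f(-1.1) ≈ 0.5769, f(-0.8) ≈ 0.6703, f(-0.5) ≈ 0.7788.
T_5 = (Δt/2)·[f(t_0) + 2f(t_1) + ... + 2f(t_{4}) + f(t_5)].
Sum ≈ 0.8234.

0.8234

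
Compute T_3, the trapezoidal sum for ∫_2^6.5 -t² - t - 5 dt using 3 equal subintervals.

-132.1875

Δt = (6.5 − 2)/3 = 1.5.
f(2) = -11, f(3.5) = -20.75, f(5) = -35, f(6.5) = -53.75.
T_3 = (Δt/2)·[f(t_0) + 2f(t_1) + 2f(t_2) + f(t_3)].
Sum = -132.1875.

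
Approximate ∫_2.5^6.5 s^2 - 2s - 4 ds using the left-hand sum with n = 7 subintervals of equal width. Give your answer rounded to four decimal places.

Δs = (6.5 − 2.5)/7 = 4/7.
Left endpoints: 2.5, 43/14, 51/14, 59/14, 67/14, 75/14, 83/14.
f(2.5) = -2.75, f(43/14) = -139/196, f(51/14) = 389/196, f(59/14) = 1045/196, f(67/14) = 1829/196, f(75/14) = 2741/196, f(83/14) = 3781/196.
Sum = Δs · [f(2.5) + f(43/14) + f(51/14) + ...].
Sum ≈ 26.5510.

26.5510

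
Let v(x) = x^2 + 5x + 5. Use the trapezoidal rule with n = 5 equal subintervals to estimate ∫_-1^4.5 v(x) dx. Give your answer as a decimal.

107.4425

Δx = (4.5 − (-1))/5 = 1.1.
v(-1) = 1, v(0.1) = 5.51, v(1.2) = 12.44, v(2.3) = 21.79, v(3.4) = 33.56, v(4.5) = 47.75.
T_5 = (Δx/2)·[v(x_0) + 2v(x_1) + ... + 2v(x_{4}) + v(x_5)].
Sum = 107.4425.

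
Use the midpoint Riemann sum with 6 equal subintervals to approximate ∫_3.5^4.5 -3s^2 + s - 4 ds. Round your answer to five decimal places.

-48.24306

Δs = (4.5 − 3.5)/6 = 1/6.
Midpoints: 43/12, 3.75, 47/12, 49/12, 4.25, 53/12.
f(43/12) = -38.9375, f(3.75) = -42.4375, f(47/12) = -2213/48, f(49/12) = -49.9375, f(4.25) = -53.9375, f(53/12) = -2789/48.
Sum = Δs · [f(43/12) + f(3.75) + f(47/12) + ...].
Sum ≈ -48.24306.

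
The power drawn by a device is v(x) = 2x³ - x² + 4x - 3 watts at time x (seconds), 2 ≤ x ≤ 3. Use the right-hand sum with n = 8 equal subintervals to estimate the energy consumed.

Δx = (3 − 2)/8 = 0.125.
Right endpoints: 2.125, 2.25, 2.375, 2.5, 2.625, 2.75, 2.875, 3.
v(2.125) = 20.17578125, v(2.25) = 23.71875, v(2.375) = 27.65234375, v(2.5) = 32, v(2.625) = 36.78515625, v(2.75) = 42.03125, v(2.875) = 47.76171875, v(3) = 54.
Sum = Δx · [v(2.125) + v(2.25) + v(2.375) + ...].
Sum = 35.515625.

35.515625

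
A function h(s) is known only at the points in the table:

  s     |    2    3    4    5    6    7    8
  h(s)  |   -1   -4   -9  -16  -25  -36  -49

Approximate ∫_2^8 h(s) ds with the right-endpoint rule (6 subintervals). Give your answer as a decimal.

-139

Δs = 1.
Sum = 1·[(-4) + (-9) + (-16) + (-25) + (-36) + (-49)] = -139.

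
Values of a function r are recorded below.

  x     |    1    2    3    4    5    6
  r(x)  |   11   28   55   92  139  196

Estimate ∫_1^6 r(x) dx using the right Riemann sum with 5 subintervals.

Δx = 1.
Sum = 1·[28 + 55 + 92 + 139 + 196] = 510.

510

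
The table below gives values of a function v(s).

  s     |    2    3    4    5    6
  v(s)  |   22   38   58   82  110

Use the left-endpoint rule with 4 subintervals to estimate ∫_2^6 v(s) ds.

Δs = 1.
Sum = 1·[22 + 38 + 58 + 82] = 200.

200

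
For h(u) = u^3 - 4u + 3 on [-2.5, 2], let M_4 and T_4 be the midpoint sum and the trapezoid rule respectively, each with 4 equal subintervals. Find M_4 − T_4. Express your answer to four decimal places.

1.0679

M_4 ≈ 12.590332.
T_4 ≈ 11.522461.
M_4 − T_4 ≈ 1.0679.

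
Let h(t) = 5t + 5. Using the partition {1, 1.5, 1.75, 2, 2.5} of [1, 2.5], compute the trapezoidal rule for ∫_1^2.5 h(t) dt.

20.625

Subinterval widths: 0.5, 0.25, 0.25, 0.5.
h(1) = 10, h(1.5) = 12.5, h(1.75) = 13.75, h(2) = 15, h(2.5) = 17.5.
On each subinterval the trapezoid contributes (Δt_i/2)·[h(t_{i-1}) + h(t_i)].
Sum = 20.625.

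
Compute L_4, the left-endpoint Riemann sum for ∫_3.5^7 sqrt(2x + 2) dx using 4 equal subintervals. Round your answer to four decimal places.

11.8905

Δx = (7 − 3.5)/4 = 0.875.
Left endpoints: 3.5, 4.375, 5.25, 6.125.
f(3.5) ≈ 3.0000, f(4.375) ≈ 3.2787, f(5.25) ≈ 3.5355, f(6.125) ≈ 3.7749.
Sum = Δx · [f(3.5) + f(4.375) + f(5.25) + f(6.125)].
Sum ≈ 11.8905.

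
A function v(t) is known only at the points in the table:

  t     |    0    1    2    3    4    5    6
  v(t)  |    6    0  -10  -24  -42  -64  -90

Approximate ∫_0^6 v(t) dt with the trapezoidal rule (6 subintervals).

Δt = 1.
T_6 = (1/2)·[6 + 2·0 + 2·(-10) + 2·(-24) + 2·(-42) + 2·(-64) + (-90)] = -182.

-182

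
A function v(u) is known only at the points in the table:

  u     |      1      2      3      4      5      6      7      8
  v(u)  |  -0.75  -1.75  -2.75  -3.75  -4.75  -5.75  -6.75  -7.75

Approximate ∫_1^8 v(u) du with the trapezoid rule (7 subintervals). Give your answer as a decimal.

-29.75

Δu = 1.
T_7 = (1/2)·[(-0.75) + 2·(-1.75) + 2·(-2.75) + 2·(-3.75) + 2·(-4.75) + 2·(-5.75) + 2·(-6.75) + (-7.75)] = -29.75.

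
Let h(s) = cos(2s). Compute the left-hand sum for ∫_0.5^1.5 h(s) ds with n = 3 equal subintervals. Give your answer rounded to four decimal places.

Δs = (1.5 − 0.5)/3 = 1/3.
Left endpoints: 0.5, 5/6, 7/6.
h(0.5) ≈ 0.5403, h(5/6) ≈ -0.0957, h(7/6) ≈ -0.6908.
Sum = Δs · [h(0.5) + h(5/6) + h(7/6)].
Sum ≈ -0.0821.

-0.0821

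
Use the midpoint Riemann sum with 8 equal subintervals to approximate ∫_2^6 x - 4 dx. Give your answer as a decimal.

0

Δx = (6 − 2)/8 = 0.5.
Midpoints: 2.25, 2.75, 3.25, 3.75, 4.25, 4.75, 5.25, 5.75.
f(2.25) = -1.75, f(2.75) = -1.25, f(3.25) = -0.75, f(3.75) = -0.25, f(4.25) = 0.25, f(4.75) = 0.75, f(5.25) = 1.25, f(5.75) = 1.75.
Sum = Δx · [f(2.25) + f(2.75) + f(3.25) + ...].
Sum = 0.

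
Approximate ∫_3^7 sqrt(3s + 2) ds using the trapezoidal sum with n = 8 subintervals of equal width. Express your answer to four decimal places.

Δs = (7 − 3)/8 = 0.5.
f(3) ≈ 3.3166, f(3.5) ≈ 3.5355, f(4) ≈ 3.7417, f(4.5) ≈ 3.9370, f(5) ≈ 4.1231, f(5.5) ≈ 4.3012, f(6) ≈ 4.4721, f(6.5) ≈ 4.6368, f(7) ≈ 4.7958.
T_8 = (Δs/2)·[f(s_0) + 2f(s_1) + ... + 2f(s_{7}) + f(s_8)].
Sum ≈ 16.4018.

16.4018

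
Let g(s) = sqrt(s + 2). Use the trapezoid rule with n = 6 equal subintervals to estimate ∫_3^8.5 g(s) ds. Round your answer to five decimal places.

15.22419

Δs = (8.5 − 3)/6 = 11/12.
g(3) ≈ 2.23607, g(47/12) ≈ 2.43242, g(29/6) ≈ 2.61406, g(5.75) ≈ 2.78388, g(20/3) ≈ 2.94392, g(91/12) ≈ 3.09570, g(8.5) ≈ 3.24037.
T_6 = (Δs/2)·[g(s_0) + 2g(s_1) + ... + 2g(s_{5}) + g(s_6)].
Sum ≈ 15.22419.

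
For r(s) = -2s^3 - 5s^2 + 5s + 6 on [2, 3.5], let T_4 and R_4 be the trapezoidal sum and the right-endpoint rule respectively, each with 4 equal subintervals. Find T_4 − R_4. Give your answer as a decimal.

T_4 ≈ -96.2871094.
R_4 ≈ -115.6933594.
T_4 − R_4 = 19.40625.

19.40625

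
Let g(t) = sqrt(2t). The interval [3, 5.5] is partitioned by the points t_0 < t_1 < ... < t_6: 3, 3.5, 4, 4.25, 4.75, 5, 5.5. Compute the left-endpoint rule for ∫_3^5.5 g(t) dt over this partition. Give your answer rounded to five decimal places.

Subinterval widths: 0.5, 0.5, 0.25, 0.5, 0.25, 0.5.
Left endpoints: 3, 3.5, 4, 4.25, 4.75, 5.
g(3) ≈ 2.44949, g(3.5) ≈ 2.64575, g(4) ≈ 2.82843, g(4.25) ≈ 2.91548, g(4.75) ≈ 3.08221, g(5) ≈ 3.16228.
Sum = Σ Δt_i · g(t_i).
Sum ≈ 7.06416.

7.06416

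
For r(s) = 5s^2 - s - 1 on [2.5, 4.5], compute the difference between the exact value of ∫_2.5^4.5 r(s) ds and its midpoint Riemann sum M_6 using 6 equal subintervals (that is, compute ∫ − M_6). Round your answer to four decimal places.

Exact integral: ∫_2.5^4.5 r(s) ds ≈ 116.833333.
M_6 ≈ 116.740741.
Error ≈ 116.833333 − 116.740741 ≈ 0.0926.

0.0926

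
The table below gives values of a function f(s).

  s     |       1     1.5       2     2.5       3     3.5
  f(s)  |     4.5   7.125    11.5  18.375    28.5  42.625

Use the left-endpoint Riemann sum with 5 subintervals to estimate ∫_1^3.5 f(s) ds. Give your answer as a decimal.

35

Δs = 0.5.
Sum = 0.5·[4.5 + 7.125 + 11.5 + 18.375 + 28.5] = 35.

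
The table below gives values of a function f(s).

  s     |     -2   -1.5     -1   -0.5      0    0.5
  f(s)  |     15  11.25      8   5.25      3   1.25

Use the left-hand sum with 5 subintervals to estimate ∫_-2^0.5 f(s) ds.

Δs = 0.5.
Sum = 0.5·[15 + 11.25 + 8 + 5.25 + 3] = 21.25.

21.25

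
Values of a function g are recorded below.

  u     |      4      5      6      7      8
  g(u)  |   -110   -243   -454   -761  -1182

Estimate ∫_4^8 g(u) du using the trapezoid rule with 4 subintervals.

Δu = 1.
T_4 = (1/2)·[(-110) + 2·(-243) + 2·(-454) + 2·(-761) + (-1182)] = -2104.

-2104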